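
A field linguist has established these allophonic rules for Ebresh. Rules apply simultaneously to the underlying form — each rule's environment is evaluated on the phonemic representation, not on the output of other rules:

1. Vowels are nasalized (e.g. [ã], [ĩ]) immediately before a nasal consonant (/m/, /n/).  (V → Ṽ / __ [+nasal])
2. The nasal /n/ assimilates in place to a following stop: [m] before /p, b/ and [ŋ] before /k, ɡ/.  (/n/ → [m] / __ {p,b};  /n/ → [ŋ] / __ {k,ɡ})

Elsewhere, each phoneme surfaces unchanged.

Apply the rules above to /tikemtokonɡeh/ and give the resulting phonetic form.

/t/ — not in any rule's target class → [t].
/i/ (between /t/ and /k/): rule 1 targets it, but not before a nasal consonant → unchanged [i].
/k/ (between /i/ and /e/): no rule targets it → [k].
/e/ meets the environment for rule 1 (before a nasal consonant) → [ẽ].
/m/ (between /e/ and /t/): no rule targets it → [m].
/t/ (between /m/ and /o/): no rule targets it → [t].
/o/ (between /t/ and /k/) is in the target of rule 1 but the environment (before a nasal consonant) is not met → [o].
/k/ (between /o/ and /o/): no rule targets it → [k].
/o/ (between /k/ and /n/) occurs before a nasal consonant → [õ] by rule 1.
/n/ meets the environment for rule 2 (before a labial or velar stop) → [ŋ].
/ɡ/ (between /n/ and /e/): no rule targets it → [ɡ].
/e/ (between /ɡ/ and /h/) is in the target of rule 1 but the environment (before a nasal consonant) is not met → [e].
/h/ (word-final): no rule targets it → [h].

[tikẽmtokõŋɡeh]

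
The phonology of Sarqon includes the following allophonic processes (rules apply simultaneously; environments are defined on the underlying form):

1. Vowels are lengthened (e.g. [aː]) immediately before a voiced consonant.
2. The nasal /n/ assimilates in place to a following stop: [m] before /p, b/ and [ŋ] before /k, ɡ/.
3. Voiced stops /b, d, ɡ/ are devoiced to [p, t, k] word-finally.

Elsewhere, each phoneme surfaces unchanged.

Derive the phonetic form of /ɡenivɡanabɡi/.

[ɡeːniːvɡaːnaːbɡi]

/ɡ/ (word-initial): rule 3 targets it, but not word-finally → unchanged [ɡ].
/e/ — between /ɡ/ and /n/, before a voiced consonant — surfaces as [eː] (rule 1).
/n/ (between /e/ and /i/): rule 2 targets it, but not before a labial or velar stop → unchanged [n].
/i/ — between /n/ and /v/, before a voiced consonant — surfaces as [iː] (rule 1).
/v/ (between /i/ and /ɡ/) is unaffected → [v].
/ɡ/ (between /v/ and /a/): rule 3 targets it, but not word-finally → unchanged [ɡ].
/a/ (between /ɡ/ and /n/) occurs before a voiced consonant → [aː] by rule 1.
/n/ — between /a/ and /a/; rule 2 does not apply here → [n].
/a/ (between /n/ and /b/) occurs before a voiced consonant → [aː] by rule 1.
/b/ (between /a/ and /ɡ/) fails the environment for rule 3, so it stays [b].
/ɡ/ (between /b/ and /i/) fails the environment for rule 3, so it stays [ɡ].
/i/ (word-final) is in the target of rule 1 but the environment (before a voiced consonant) is not met → [i].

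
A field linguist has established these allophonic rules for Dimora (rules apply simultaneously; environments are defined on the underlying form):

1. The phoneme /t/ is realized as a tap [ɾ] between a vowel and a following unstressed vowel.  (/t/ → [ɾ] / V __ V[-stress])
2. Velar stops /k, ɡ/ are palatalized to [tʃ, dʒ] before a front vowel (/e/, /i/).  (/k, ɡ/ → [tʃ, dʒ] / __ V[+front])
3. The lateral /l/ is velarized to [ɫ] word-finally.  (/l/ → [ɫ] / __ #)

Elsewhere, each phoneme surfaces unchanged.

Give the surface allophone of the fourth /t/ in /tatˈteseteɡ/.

[ɾ]

/t/ meets the environment for rule 1 (between a vowel and a following unstressed vowel) → [ɾ].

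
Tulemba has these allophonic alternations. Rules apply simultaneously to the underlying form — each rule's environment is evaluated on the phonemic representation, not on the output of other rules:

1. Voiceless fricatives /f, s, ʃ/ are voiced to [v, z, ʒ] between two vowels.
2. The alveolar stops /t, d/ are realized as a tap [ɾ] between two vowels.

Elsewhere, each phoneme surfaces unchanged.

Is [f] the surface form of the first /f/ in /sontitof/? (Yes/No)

Yes

/f/ (word-final) fails the environment for rule 1, so it stays [f].
The actual realization is [f], which matches [f].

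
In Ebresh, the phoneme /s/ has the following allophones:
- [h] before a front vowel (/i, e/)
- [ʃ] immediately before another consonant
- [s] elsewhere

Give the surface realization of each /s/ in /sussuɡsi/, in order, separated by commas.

[s], [ʃ], [s], [h]

Occurrence 1 (position 1): no conditioning environment matches → elsewhere allophone [s].
Occurrence 2 (position 3): immediately before another consonant → [ʃ].
Occurrence 3 (position 4): no conditioning environment matches → elsewhere allophone [s].
Occurrence 4 (position 7): before a front vowel (/i, e/) → [h].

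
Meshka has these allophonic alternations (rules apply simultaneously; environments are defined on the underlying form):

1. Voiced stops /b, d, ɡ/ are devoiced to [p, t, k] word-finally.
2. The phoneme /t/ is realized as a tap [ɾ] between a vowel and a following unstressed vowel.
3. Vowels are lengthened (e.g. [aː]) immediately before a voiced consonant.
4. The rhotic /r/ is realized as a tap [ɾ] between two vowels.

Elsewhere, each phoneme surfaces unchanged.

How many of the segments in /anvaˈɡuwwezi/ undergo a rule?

4

Segments that undergo a rule: /a/ → [aː] (rule 3); /a/ → [aː] (rule 3); /u/ → [uː] (rule 3); /e/ → [eː] (rule 3).
All other segments surface unchanged.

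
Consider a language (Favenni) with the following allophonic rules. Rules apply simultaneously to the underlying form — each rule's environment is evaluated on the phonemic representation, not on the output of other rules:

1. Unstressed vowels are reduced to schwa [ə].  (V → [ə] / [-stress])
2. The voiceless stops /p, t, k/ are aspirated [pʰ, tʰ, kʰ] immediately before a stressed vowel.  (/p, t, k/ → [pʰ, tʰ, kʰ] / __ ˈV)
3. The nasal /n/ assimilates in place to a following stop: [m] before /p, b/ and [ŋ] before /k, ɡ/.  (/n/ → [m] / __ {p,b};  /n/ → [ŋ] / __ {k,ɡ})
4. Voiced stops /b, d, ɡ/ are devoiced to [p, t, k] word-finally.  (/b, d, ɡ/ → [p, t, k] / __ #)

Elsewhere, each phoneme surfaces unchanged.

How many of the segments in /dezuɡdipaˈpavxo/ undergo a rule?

6

Segments that undergo a rule: /e/ → [ə] (rule 1); /u/ → [ə] (rule 1); /i/ → [ə] (rule 1); /a/ → [ə] (rule 1); /p/ → [pʰ] (rule 2); /o/ → [ə] (rule 1).
All other segments surface unchanged.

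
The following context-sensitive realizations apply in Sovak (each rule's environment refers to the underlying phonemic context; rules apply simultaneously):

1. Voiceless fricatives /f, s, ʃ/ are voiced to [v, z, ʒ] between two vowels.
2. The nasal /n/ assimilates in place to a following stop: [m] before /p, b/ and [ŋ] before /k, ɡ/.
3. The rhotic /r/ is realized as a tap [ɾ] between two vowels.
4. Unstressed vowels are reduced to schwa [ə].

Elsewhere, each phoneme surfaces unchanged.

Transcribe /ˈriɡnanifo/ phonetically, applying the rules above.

/r/ (word-initial) fails the environment for rule 3, so it stays [r].
/i/ (between /r/ and /ɡ/): rule 4 targets it, but not in an unstressed syllable → unchanged [i].
/n/ — between /ɡ/ and /a/; rule 2 does not apply here → [n].
/a/ (between /n/ and /n/): in an unstressed syllable, so rule 4 applies → [ə].
/n/ (between /a/ and /i/) fails the environment for rule 2, so it stays [n].
Rule 4 applies to /i/ (between /n/ and /f/: in an unstressed syllable) → [ə].
/f/ (between /i/ and /o/) occurs between two vowels → [v] by rule 1.
Rule 4 applies to /o/ (word-final: in an unstressed syllable) → [ə].

[ˈriɡnənəvə]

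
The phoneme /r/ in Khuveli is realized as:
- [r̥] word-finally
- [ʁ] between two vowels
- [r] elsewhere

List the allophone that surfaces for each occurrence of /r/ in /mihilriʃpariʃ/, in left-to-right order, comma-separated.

Occurrence 1 (position 6): no conditioning environment matches → elsewhere allophone [r].
Occurrence 2 (position 11): between two vowels → [ʁ].

[r], [ʁ]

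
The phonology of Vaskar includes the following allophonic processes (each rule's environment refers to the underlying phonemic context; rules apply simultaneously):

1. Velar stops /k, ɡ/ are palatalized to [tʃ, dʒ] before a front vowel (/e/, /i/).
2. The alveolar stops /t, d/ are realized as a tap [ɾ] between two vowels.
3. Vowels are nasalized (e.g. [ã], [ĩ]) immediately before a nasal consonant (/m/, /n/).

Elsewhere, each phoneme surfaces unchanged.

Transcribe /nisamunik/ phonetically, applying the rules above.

/n/ (word-initial): no rule targets it → [n].
/i/ — between /n/ and /s/; rule 3 does not apply here → [i].
/s/ — not in any rule's target class → [s].
/a/ — between /s/ and /m/, before a nasal consonant — surfaces as [ã] (rule 3).
/m/ (between /a/ and /u/): no rule targets it → [m].
Rule 3 applies to /u/ (between /m/ and /n/: before a nasal consonant) → [ũ].
/n/ (between /u/ and /i/) is unaffected → [n].
/i/ (between /n/ and /k/): rule 3 targets it, but not before a nasal consonant → unchanged [i].
/k/ (word-final) fails the environment for rule 1, so it stays [k].

[nisãmũnik]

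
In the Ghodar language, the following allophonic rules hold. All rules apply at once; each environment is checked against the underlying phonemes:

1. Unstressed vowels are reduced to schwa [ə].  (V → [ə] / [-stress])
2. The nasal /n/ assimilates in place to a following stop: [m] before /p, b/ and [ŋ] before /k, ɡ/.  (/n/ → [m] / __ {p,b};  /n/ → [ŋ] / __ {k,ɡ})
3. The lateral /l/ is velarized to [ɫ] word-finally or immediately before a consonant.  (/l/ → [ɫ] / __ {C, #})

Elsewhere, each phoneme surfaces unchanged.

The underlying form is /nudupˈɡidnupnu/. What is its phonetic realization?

/n/ (word-initial) is in the target of rule 2 but the environment (before a labial or velar stop) is not met → [n].
/u/ (between /n/ and /d/): in an unstressed syllable, so rule 1 applies → [ə].
/d/ stays [d].
/u/ (between /d/ and /p/) occurs in an unstressed syllable → [ə] by rule 1.
/p/ (between /u/ and /ɡ/) is unaffected → [p].
/ɡ/ (between /p/ and /i/) is unaffected → [ɡ].
/i/ (between /ɡ/ and /d/): rule 1 targets it, but not in an unstressed syllable → unchanged [i].
/d/ (between /i/ and /n/): no rule targets it → [d].
/n/ (between /d/ and /u/): rule 2 targets it, but not before a labial or velar stop → unchanged [n].
Rule 1 applies to /u/ (between /n/ and /p/: in an unstressed syllable) → [ə].
/p/ (between /u/ and /n/): no rule targets it → [p].
/n/ — between /p/ and /u/; rule 2 does not apply here → [n].
/u/ meets the environment for rule 1 (in an unstressed syllable) → [ə].

[nədəpˈɡidnəpnə]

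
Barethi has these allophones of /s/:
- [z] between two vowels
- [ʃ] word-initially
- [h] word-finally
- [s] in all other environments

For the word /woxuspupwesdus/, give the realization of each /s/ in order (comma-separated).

[s], [s], [h]

Occurrence 1 (position 5): no conditioning environment matches → elsewhere allophone [s].
Occurrence 2 (position 11): no conditioning environment matches → elsewhere allophone [s].
Occurrence 3 (position 14): word-finally → [h].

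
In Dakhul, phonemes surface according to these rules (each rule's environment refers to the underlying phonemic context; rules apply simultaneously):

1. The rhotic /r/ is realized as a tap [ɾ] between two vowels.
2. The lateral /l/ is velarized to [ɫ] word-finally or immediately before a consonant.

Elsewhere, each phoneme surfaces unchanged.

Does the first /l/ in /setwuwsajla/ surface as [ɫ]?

No

/l/ (between /j/ and /a/) fails the environment for rule 2, so it stays [l].
The actual realization is [l], not [ɫ].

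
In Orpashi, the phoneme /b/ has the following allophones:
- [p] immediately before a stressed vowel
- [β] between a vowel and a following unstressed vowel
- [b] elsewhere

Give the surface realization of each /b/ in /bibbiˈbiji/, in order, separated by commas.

Occurrence 1 (position 1): no conditioning environment matches → elsewhere allophone [b].
Occurrence 2 (position 3): no conditioning environment matches → elsewhere allophone [b].
Occurrence 3 (position 4): no conditioning environment matches → elsewhere allophone [b].
Occurrence 4 (position 6): immediately before a stressed vowel → [p].

[b], [b], [b], [p]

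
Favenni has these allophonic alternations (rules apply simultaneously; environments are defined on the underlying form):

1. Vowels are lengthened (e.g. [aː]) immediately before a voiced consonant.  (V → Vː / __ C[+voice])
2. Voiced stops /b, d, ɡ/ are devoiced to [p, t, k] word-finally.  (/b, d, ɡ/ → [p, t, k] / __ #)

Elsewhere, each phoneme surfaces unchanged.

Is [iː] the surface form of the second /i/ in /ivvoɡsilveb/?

/i/ (between /s/ and /l/) occurs before a voiced consonant → [iː] by rule 1.
The actual realization is [iː], which matches [iː].

Yes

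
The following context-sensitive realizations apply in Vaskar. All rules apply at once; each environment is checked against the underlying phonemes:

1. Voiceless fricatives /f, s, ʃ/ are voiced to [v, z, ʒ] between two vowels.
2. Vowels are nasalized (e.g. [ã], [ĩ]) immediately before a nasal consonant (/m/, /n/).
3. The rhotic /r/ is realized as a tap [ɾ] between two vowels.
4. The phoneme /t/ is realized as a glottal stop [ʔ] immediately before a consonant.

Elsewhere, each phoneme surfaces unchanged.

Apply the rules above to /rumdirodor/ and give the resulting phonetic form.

[rũmdiɾodor]

/r/ (word-initial) is in the target of rule 3 but the environment (between two vowels) is not met → [r].
/u/ (between /r/ and /m/): before a nasal consonant, so rule 2 applies → [ũ].
/m/ (between /u/ and /d/) is unaffected → [m].
/d/ (between /m/ and /i/): no rule targets it → [d].
/i/ (between /d/ and /r/) fails the environment for rule 2, so it stays [i].
/r/ — between /i/ and /o/, between two vowels — surfaces as [ɾ] (rule 3).
/o/ (between /r/ and /d/) is in the target of rule 2 but the environment (before a nasal consonant) is not met → [o].
/d/ (between /o/ and /o/) is unaffected → [d].
/o/ (between /d/ and /r/) fails the environment for rule 2, so it stays [o].
/r/ (word-final): rule 3 targets it, but not between two vowels → unchanged [r].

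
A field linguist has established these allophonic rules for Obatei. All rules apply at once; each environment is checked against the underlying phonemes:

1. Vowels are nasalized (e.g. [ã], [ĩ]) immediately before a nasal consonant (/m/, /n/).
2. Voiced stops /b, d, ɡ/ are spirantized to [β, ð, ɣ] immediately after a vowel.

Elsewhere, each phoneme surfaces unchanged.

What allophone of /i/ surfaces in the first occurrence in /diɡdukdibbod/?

[i]

/i/ (between /d/ and /ɡ/) is in the target of rule 1 but the environment (before a nasal consonant) is not met → [i].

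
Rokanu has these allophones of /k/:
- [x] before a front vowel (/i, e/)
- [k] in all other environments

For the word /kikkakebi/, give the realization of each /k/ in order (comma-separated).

[x], [k], [k], [x]

Occurrence 1 (position 1): before a front vowel (/i, e/) → [x].
Occurrence 2 (position 3): no conditioning environment matches → elsewhere allophone [k].
Occurrence 3 (position 4): no conditioning environment matches → elsewhere allophone [k].
Occurrence 4 (position 6): before a front vowel (/i, e/) → [x].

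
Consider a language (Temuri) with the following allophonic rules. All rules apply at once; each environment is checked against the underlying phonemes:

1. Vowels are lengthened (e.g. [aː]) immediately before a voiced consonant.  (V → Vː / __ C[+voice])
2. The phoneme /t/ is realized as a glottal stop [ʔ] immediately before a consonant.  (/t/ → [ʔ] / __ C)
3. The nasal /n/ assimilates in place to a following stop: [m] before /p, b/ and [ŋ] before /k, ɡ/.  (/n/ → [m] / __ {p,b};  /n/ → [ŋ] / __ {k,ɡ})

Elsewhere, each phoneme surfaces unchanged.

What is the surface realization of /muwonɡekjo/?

[muːwoːŋɡekjo]

/m/ (word-initial) is unaffected → [m].
/u/ (between /m/ and /w/) occurs before a voiced consonant → [uː] by rule 1.
/w/ (between /u/ and /o/) is unaffected → [w].
/o/ meets the environment for rule 1 (before a voiced consonant) → [oː].
/n/ (between /o/ and /ɡ/): before a labial or velar stop, so rule 3 applies → [ŋ].
/ɡ/ (between /n/ and /e/): no rule targets it → [ɡ].
/e/ (between /ɡ/ and /k/) is in the target of rule 1 but the environment (before a voiced consonant) is not met → [e].
/k/ stays [k].
/j/ stays [j].
/o/ (word-final): rule 1 targets it, but not before a voiced consonant → unchanged [o].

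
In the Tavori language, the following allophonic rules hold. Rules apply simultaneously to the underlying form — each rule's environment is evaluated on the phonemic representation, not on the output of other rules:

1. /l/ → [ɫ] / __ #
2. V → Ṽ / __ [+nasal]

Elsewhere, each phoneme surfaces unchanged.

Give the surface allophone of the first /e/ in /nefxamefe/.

/e/ (between /n/ and /f/) fails the environment for rule 2, so it stays [e].

[e]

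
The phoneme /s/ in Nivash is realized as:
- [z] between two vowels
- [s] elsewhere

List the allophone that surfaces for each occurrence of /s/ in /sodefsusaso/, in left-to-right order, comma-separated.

[s], [s], [z], [z]

Occurrence 1 (position 1): no conditioning environment matches → elsewhere allophone [s].
Occurrence 2 (position 6): no conditioning environment matches → elsewhere allophone [s].
Occurrence 3 (position 8): between two vowels → [z].
Occurrence 4 (position 10): between two vowels → [z].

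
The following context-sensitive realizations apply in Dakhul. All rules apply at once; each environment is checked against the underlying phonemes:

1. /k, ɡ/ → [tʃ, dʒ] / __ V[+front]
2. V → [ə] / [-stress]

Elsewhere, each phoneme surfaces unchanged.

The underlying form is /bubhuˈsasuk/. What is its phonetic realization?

/b/ (word-initial) is unaffected → [b].
/u/ (between /b/ and /b/): in an unstressed syllable, so rule 2 applies → [ə].
/b/ (between /u/ and /h/) is unaffected → [b].
/h/ (between /b/ and /u/) is unaffected → [h].
/u/ — between /h/ and /s/, in an unstressed syllable — surfaces as [ə] (rule 2).
/s/ (between /u/ and /a/) is unaffected → [s].
/a/ — between /s/ and /s/; rule 2 does not apply here → [a].
/s/ (between /a/ and /u/): no rule targets it → [s].
/u/ (between /s/ and /k/) occurs in an unstressed syllable → [ə] by rule 2.
/k/ (word-final) fails the environment for rule 1, so it stays [k].

[bəbhəˈsasək]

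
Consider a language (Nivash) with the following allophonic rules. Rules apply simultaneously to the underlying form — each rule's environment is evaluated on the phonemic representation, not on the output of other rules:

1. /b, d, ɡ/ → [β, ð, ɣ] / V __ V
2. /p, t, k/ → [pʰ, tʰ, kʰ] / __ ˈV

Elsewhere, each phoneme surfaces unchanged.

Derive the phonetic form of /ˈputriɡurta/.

[ˈpʰutriɣurta]

/p/ (word-initial) occurs immediately before a stressed vowel → [pʰ] by rule 2.
/u/ (between /p/ and /t/): no rule targets it → [u].
/t/ — between /u/ and /r/; rule 2 does not apply here → [t].
/r/ — not in any rule's target class → [r].
/i/ stays [i].
/ɡ/ (between /i/ and /u/): between two vowels, so rule 1 applies → [ɣ].
/u/ — not in any rule's target class → [u].
/r/ stays [r].
/t/ (between /r/ and /a/): rule 2 targets it, but not immediately before a stressed vowel → unchanged [t].
/a/ — not in any rule's target class → [a].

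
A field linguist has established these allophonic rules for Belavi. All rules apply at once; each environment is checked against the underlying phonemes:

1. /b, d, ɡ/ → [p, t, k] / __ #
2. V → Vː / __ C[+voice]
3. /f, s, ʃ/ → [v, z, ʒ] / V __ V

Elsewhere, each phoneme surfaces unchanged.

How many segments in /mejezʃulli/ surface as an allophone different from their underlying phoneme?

3

Segments that undergo a rule: /e/ → [eː] (rule 2); /e/ → [eː] (rule 2); /u/ → [uː] (rule 2).
All other segments surface unchanged.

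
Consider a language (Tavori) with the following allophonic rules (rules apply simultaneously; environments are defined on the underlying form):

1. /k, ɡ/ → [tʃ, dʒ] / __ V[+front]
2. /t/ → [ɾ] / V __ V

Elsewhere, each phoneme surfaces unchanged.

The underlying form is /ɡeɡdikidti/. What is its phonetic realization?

/ɡ/ (word-initial) occurs before a front vowel → [dʒ] by rule 1.
/ɡ/ — between /e/ and /d/; rule 1 does not apply here → [ɡ].
/k/ (between /i/ and /i/) occurs before a front vowel → [tʃ] by rule 1.
/t/ (between /d/ and /i/) fails the environment for rule 2, so it stays [t].

[dʒeɡditʃidti]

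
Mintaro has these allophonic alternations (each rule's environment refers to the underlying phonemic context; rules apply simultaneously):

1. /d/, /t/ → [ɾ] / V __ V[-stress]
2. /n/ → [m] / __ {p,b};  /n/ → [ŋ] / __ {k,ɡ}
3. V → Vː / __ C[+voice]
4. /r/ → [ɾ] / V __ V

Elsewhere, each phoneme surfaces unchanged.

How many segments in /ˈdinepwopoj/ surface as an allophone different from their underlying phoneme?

2

Segments that undergo a rule: /i/ → [iː] (rule 3); /o/ → [oː] (rule 3).
All other segments surface unchanged.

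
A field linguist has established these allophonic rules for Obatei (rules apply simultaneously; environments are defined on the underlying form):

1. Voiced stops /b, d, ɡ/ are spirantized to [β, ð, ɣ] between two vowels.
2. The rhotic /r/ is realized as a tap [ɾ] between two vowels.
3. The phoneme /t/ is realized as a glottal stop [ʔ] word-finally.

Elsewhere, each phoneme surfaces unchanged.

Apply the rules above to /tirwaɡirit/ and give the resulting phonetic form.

[tirwaɣiɾiʔ]

/t/ (word-initial): rule 3 targets it, but not word-finally → unchanged [t].
/r/ (between /i/ and /w/): rule 2 targets it, but not between two vowels → unchanged [r].
/ɡ/ meets the environment for rule 1 (between two vowels) → [ɣ].
/r/ — between /i/ and /i/, between two vowels — surfaces as [ɾ] (rule 2).
/t/ (word-final): word-finally, so rule 3 applies → [ʔ].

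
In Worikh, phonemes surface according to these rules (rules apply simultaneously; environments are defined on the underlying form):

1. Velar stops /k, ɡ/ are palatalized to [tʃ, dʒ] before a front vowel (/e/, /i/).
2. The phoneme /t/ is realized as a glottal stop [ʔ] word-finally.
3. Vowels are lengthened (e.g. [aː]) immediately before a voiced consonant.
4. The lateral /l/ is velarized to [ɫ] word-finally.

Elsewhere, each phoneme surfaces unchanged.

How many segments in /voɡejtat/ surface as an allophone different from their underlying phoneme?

4

Segments that undergo a rule: /o/ → [oː] (rule 3); /ɡ/ → [dʒ] (rule 1); /e/ → [eː] (rule 3); /t/ → [ʔ] (rule 2).
All other segments surface unchanged.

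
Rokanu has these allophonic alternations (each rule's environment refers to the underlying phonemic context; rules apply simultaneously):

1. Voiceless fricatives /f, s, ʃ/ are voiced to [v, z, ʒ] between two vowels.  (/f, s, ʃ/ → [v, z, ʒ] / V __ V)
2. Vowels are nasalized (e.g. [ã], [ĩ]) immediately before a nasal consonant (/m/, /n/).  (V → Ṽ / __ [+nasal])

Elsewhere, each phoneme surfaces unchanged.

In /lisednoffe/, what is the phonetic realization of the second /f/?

[f]

/f/ — between /f/ and /e/; rule 1 does not apply here → [f].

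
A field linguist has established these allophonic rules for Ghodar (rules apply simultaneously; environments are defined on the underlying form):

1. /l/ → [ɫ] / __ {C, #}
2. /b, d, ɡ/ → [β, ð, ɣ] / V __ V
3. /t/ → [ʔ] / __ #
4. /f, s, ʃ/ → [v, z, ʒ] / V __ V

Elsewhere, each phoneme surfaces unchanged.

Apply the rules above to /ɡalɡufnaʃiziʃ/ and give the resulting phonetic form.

[ɡaɫɡufnaʒiziʃ]

/ɡ/ (word-initial): rule 2 targets it, but not between two vowels → unchanged [ɡ].
/a/ (between /ɡ/ and /l/): no rule targets it → [a].
/l/ (between /a/ and /ɡ/): word-finally or immediately before a consonant, so rule 1 applies → [ɫ].
/ɡ/ (between /l/ and /u/) fails the environment for rule 2, so it stays [ɡ].
/u/ stays [u].
/f/ — between /u/ and /n/; rule 4 does not apply here → [f].
/n/ (between /f/ and /a/) is unaffected → [n].
/a/ — not in any rule's target class → [a].
/ʃ/ meets the environment for rule 4 (between two vowels) → [ʒ].
/i/ — not in any rule's target class → [i].
/z/ (between /i/ and /i/): no rule targets it → [z].
/i/ — not in any rule's target class → [i].
/ʃ/ — word-final; rule 4 does not apply here → [ʃ].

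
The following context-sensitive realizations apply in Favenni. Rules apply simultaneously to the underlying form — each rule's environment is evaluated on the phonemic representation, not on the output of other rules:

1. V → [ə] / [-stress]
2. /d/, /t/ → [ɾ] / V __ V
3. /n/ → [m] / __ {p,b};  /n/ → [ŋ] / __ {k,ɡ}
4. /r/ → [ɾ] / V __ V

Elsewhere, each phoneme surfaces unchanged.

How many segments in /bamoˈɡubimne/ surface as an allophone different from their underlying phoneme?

4

Segments that undergo a rule: /a/ → [ə] (rule 1); /o/ → [ə] (rule 1); /i/ → [ə] (rule 1); /e/ → [ə] (rule 1).
All other segments surface unchanged.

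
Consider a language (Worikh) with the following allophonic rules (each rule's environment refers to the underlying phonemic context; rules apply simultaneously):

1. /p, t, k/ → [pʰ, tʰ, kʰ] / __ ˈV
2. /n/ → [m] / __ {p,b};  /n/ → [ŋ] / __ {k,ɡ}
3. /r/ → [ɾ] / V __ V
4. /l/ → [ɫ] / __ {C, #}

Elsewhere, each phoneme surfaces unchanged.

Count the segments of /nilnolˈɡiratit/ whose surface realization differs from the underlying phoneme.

Segments that undergo a rule: /l/ → [ɫ] (rule 4); /l/ → [ɫ] (rule 4); /r/ → [ɾ] (rule 3).
All other segments surface unchanged.

3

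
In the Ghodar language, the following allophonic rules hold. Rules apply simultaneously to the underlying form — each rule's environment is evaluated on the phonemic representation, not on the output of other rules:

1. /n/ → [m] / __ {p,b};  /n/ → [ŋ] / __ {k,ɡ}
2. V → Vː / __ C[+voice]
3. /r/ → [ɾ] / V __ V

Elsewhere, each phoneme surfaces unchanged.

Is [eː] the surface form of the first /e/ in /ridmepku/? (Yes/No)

/e/ — between /m/ and /p/; rule 2 does not apply here → [e].
The actual realization is [e], not [eː].

No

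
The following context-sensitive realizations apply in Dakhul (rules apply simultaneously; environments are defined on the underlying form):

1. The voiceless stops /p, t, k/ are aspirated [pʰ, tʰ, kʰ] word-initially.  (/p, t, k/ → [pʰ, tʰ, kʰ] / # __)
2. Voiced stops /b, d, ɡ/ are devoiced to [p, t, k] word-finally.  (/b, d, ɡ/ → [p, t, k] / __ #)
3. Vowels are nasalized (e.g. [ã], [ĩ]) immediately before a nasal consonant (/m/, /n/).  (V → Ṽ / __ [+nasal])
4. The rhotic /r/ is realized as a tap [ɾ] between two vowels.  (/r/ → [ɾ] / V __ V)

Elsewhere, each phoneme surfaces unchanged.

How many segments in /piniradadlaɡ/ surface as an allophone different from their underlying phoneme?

Segments that undergo a rule: /p/ → [pʰ] (rule 1); /i/ → [ĩ] (rule 3); /r/ → [ɾ] (rule 4); /ɡ/ → [k] (rule 2).
All other segments surface unchanged.

4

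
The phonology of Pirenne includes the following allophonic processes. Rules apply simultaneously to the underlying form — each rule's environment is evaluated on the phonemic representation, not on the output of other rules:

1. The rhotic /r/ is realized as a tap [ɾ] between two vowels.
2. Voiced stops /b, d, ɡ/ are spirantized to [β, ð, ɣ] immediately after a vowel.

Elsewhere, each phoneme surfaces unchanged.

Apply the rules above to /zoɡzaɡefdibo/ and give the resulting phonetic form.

/z/ (word-initial) is unaffected → [z].
/o/ (between /z/ and /ɡ/) is unaffected → [o].
/ɡ/ meets the environment for rule 2 (immediately after a vowel) → [ɣ].
/z/ — not in any rule's target class → [z].
/a/ — not in any rule's target class → [a].
/ɡ/ (between /a/ and /e/): immediately after a vowel, so rule 2 applies → [ɣ].
/e/ (between /ɡ/ and /f/): no rule targets it → [e].
/f/ stays [f].
/d/ (between /f/ and /i/) is in the target of rule 2 but the environment (immediately after a vowel) is not met → [d].
/i/ (between /d/ and /b/) is unaffected → [i].
/b/ (between /i/ and /o/) occurs immediately after a vowel → [β] by rule 2.
/o/ (word-final): no rule targets it → [o].

[zoɣzaɣefdiβo]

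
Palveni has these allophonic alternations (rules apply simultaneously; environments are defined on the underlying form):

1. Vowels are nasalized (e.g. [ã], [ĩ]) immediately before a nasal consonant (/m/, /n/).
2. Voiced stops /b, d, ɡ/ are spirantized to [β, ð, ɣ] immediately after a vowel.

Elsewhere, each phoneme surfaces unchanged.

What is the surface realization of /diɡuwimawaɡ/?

/d/ (word-initial) is in the target of rule 2 but the environment (immediately after a vowel) is not met → [d].
/i/ (between /d/ and /ɡ/) is in the target of rule 1 but the environment (before a nasal consonant) is not met → [i].
/ɡ/ (between /i/ and /u/) occurs immediately after a vowel → [ɣ] by rule 2.
/u/ (between /ɡ/ and /w/) is in the target of rule 1 but the environment (before a nasal consonant) is not met → [u].
/w/ (between /u/ and /i/): no rule targets it → [w].
/i/ meets the environment for rule 1 (before a nasal consonant) → [ĩ].
/m/ (between /i/ and /a/) is unaffected → [m].
/a/ (between /m/ and /w/) fails the environment for rule 1, so it stays [a].
/w/ — not in any rule's target class → [w].
/a/ (between /w/ and /ɡ/) fails the environment for rule 1, so it stays [a].
Rule 2 applies to /ɡ/ (word-final: immediately after a vowel) → [ɣ].

[diɣuwĩmawaɣ]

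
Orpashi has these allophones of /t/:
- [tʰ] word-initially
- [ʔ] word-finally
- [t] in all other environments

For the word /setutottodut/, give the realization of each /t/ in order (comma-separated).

[t], [t], [t], [t], [ʔ]

Occurrence 1 (position 3): no conditioning environment matches → elsewhere allophone [t].
Occurrence 2 (position 5): no conditioning environment matches → elsewhere allophone [t].
Occurrence 3 (position 7): no conditioning environment matches → elsewhere allophone [t].
Occurrence 4 (position 8): no conditioning environment matches → elsewhere allophone [t].
Occurrence 5 (position 12): word-finally → [ʔ].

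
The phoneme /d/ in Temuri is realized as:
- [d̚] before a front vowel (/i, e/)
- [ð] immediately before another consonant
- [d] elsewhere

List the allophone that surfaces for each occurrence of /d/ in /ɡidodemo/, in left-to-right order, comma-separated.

Occurrence 1 (position 3): no conditioning environment matches → elsewhere allophone [d].
Occurrence 2 (position 5): before a front vowel (/i, e/) → [d̚].

[d], [d̚]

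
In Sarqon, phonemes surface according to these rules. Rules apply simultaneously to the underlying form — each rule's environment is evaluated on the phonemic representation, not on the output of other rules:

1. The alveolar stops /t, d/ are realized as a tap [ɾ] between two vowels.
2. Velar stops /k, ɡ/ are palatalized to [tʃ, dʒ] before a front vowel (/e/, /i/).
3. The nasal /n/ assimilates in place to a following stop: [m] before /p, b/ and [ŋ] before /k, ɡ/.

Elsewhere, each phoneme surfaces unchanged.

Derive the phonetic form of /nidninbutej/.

/n/ — word-initial; rule 3 does not apply here → [n].
/i/ — not in any rule's target class → [i].
/d/ (between /i/ and /n/): rule 1 targets it, but not between two vowels → unchanged [d].
/n/ — between /d/ and /i/; rule 3 does not apply here → [n].
/i/ (between /n/ and /n/): no rule targets it → [i].
/n/ meets the environment for rule 3 (before a labial or velar stop) → [m].
/b/ stays [b].
/u/ stays [u].
/t/ (between /u/ and /e/): between two vowels, so rule 1 applies → [ɾ].
/e/ (between /t/ and /j/): no rule targets it → [e].
/j/ stays [j].

[nidnimbuɾej]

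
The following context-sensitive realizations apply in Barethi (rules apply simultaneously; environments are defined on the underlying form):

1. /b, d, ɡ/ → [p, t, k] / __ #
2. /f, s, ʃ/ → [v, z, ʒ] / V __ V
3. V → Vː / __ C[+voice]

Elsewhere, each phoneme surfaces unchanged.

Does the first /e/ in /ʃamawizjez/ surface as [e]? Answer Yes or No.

No

/e/ (between /j/ and /z/): before a voiced consonant, so rule 3 applies → [eː].
The actual realization is [eː], not [e].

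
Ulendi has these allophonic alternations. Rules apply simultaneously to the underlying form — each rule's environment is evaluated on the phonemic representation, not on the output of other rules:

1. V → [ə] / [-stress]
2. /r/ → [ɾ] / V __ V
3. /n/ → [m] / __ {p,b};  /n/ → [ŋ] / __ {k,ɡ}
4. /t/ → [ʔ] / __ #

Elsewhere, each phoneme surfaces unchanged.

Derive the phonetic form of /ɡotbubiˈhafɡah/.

[ɡətbəbəˈhafɡəh]

/ɡ/ — not in any rule's target class → [ɡ].
/o/ meets the environment for rule 1 (in an unstressed syllable) → [ə].
/t/ (between /o/ and /b/): rule 4 targets it, but not word-finally → unchanged [t].
/b/ stays [b].
/u/ (between /b/ and /b/): in an unstressed syllable, so rule 1 applies → [ə].
/b/ (between /u/ and /i/): no rule targets it → [b].
/i/ meets the environment for rule 1 (in an unstressed syllable) → [ə].
/h/ (between /i/ and /a/): no rule targets it → [h].
/a/ — between /h/ and /f/; rule 1 does not apply here → [a].
/f/ (between /a/ and /ɡ/) is unaffected → [f].
/ɡ/ stays [ɡ].
/a/ (between /ɡ/ and /h/) occurs in an unstressed syllable → [ə] by rule 1.
/h/ — not in any rule's target class → [h].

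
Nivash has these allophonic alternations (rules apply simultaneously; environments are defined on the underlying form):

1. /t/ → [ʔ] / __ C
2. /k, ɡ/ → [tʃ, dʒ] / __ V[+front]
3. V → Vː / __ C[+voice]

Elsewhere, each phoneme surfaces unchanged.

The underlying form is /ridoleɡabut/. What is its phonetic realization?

/r/ (word-initial): no rule targets it → [r].
/i/ — between /r/ and /d/, before a voiced consonant — surfaces as [iː] (rule 3).
/d/ (between /i/ and /o/) is unaffected → [d].
/o/ (between /d/ and /l/): before a voiced consonant, so rule 3 applies → [oː].
/l/ stays [l].
/e/ meets the environment for rule 3 (before a voiced consonant) → [eː].
/ɡ/ (between /e/ and /a/) fails the environment for rule 2, so it stays [ɡ].
/a/ (between /ɡ/ and /b/): before a voiced consonant, so rule 3 applies → [aː].
/b/ — not in any rule's target class → [b].
/u/ — between /b/ and /t/; rule 3 does not apply here → [u].
/t/ (word-final) is in the target of rule 1 but the environment (immediately before a consonant) is not met → [t].

[riːdoːleːɡaːbut]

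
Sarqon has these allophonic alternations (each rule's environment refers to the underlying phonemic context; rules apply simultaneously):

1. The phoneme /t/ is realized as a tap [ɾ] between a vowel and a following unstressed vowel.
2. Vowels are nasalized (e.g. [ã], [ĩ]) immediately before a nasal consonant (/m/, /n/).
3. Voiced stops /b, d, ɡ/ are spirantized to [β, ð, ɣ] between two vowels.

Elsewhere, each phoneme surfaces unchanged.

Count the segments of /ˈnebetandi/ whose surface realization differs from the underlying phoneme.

Segments that undergo a rule: /b/ → [β] (rule 3); /t/ → [ɾ] (rule 1); /a/ → [ã] (rule 2).
All other segments surface unchanged.

3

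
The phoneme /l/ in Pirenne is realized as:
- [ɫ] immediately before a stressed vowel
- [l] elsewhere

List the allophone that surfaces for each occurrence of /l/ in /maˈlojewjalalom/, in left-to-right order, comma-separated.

[ɫ], [l], [l]

Occurrence 1 (position 3): immediately before a stressed vowel → [ɫ].
Occurrence 2 (position 10): no conditioning environment matches → elsewhere allophone [l].
Occurrence 3 (position 12): no conditioning environment matches → elsewhere allophone [l].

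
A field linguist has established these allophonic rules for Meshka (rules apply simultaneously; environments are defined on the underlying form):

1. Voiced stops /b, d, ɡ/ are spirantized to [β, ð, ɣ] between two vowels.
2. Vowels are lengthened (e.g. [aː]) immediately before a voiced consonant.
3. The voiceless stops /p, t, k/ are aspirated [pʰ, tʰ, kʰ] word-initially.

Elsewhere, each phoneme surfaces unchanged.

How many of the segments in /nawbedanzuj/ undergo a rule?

5

Segments that undergo a rule: /a/ → [aː] (rule 2); /e/ → [eː] (rule 2); /d/ → [ð] (rule 1); /a/ → [aː] (rule 2); /u/ → [uː] (rule 2).
All other segments surface unchanged.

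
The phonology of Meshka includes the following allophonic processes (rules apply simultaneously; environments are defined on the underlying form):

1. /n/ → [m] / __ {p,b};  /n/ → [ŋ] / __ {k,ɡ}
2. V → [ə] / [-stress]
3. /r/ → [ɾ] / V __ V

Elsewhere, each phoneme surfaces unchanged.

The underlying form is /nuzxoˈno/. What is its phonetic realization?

/n/ (word-initial) is in the target of rule 1 but the environment (before a labial or velar stop) is not met → [n].
Rule 2 applies to /u/ (between /n/ and /z/: in an unstressed syllable) → [ə].
/z/ (between /u/ and /x/): no rule targets it → [z].
/x/ stays [x].
/o/ — between /x/ and /n/, in an unstressed syllable — surfaces as [ə] (rule 2).
/n/ — between /o/ and /o/; rule 1 does not apply here → [n].
/o/ (word-final) fails the environment for rule 2, so it stays [o].

[nəzxəˈno]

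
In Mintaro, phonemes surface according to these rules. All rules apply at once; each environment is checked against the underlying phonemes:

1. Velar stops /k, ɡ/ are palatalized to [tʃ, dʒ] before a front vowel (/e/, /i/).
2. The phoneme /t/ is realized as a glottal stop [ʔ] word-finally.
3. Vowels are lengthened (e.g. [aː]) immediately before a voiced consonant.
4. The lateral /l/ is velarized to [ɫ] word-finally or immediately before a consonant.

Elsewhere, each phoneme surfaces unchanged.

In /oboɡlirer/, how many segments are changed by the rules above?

4

Segments that undergo a rule: /o/ → [oː] (rule 3); /o/ → [oː] (rule 3); /i/ → [iː] (rule 3); /e/ → [eː] (rule 3).
All other segments surface unchanged.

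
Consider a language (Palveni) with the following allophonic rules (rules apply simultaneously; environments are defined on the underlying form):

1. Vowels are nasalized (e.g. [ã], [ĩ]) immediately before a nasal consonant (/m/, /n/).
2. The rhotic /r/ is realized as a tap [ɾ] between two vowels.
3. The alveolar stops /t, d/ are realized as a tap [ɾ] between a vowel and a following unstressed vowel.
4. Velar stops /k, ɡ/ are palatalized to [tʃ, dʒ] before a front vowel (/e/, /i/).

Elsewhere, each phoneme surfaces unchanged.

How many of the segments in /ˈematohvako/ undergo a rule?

2

Segments that undergo a rule: /e/ → [ẽ] (rule 1); /t/ → [ɾ] (rule 3).
All other segments surface unchanged.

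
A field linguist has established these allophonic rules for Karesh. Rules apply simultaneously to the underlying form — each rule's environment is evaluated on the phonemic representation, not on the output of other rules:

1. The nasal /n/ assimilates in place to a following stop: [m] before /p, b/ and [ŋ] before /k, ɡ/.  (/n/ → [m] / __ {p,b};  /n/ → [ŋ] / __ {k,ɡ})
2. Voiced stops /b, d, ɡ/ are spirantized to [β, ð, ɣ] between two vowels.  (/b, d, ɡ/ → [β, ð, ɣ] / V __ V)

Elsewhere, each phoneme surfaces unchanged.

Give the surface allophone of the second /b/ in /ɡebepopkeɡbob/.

/b/ (between /ɡ/ and /o/): rule 2 targets it, but not between two vowels → unchanged [b].

[b]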